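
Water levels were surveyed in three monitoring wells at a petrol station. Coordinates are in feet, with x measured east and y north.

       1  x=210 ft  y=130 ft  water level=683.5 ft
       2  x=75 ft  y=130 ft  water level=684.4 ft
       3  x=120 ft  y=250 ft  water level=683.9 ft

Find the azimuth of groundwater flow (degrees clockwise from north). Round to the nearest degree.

076°

Taking 1 as reference: 2−1 = (-135, 0, +0.9); 3−1 = (-90, 120, +0.4).
Solve a·Δx + b·Δy = Δh: det = (-135)·120 − (-90)·0 = -16200.
∂h/∂x = [(+0.9)·120 − (+0.4)·0] / -16200 = -0.006667
∂h/∂y = [(-135)·(+0.4) − (-90)·(+0.9)] / -16200 = -0.001667
Flow direction (−∇h) has components (+0.006667 E, +0.001667 N).
Azimuth = atan2(E, N) = atan2(+0.006667, +0.001667) = 76.0° ≈ 076°.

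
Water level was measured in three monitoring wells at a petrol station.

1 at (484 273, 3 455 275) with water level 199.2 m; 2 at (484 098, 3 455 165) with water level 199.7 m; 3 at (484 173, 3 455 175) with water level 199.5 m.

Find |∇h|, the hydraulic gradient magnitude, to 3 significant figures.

0.00264

With h = a·x + b·y + c and 1 as origin, the differences give:
  (-175)·a + (-110)·b = +0.5
  (-100)·a + (-100)·b = +0.3
Eliminate b (×(-100) and ×(-110), subtract): 6500·a = -17.00 → a = ∂h/∂x = -0.002615
Back-substitute: b = ∂h/∂y = -0.0003846.
|∇h| = √(-0.002615² + -0.0003846²) = 0.002643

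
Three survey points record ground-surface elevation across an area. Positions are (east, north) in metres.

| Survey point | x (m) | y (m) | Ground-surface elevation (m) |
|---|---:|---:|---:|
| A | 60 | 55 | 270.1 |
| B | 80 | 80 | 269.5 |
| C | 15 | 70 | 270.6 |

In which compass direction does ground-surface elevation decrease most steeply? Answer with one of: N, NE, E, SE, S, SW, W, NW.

NE

Three-point gradient (reference A): Δ to B = (20, 25, -0.6), Δ to C = (-45, 15, +0.5).
∂z/∂x = -0.01509, ∂z/∂y = -0.01193 (det = 1425).
Steepest decrease is along −∇f = (+0.01509 E, +0.01193 N) → northeast.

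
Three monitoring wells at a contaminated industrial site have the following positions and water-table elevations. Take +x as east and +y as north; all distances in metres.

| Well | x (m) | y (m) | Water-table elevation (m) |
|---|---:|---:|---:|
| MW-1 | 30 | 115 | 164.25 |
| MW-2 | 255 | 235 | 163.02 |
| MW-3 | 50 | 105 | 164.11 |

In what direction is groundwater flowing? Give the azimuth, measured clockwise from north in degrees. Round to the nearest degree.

Three-point gradient (reference MW-1): Δ to MW-2 = (225, 120, -1.23), Δ to MW-3 = (20, -10, -0.14).
∂h/∂x = -0.006258, ∂h/∂y = +0.001484 (det = -4650).
Flow direction (−∇h) has components (+0.006258 E, -0.001484 N).
Azimuth = atan2(E, N) = atan2(+0.006258, -0.001484) = 103.3° ≈ 103°.

103°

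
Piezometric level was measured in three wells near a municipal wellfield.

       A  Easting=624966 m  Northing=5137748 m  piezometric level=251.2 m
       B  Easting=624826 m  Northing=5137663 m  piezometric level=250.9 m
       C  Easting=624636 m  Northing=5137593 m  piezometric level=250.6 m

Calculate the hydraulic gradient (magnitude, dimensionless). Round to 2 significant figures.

Three-point gradient (reference A): Δ to B = (-140, -85, -0.3), Δ to C = (-330, -155, -0.6).
∂h/∂x = +0.0007087, ∂h/∂y = +0.002362 (det = -6350).
|∇h| = √(0.0007087² + 0.002362²) = 0.002466

0.0025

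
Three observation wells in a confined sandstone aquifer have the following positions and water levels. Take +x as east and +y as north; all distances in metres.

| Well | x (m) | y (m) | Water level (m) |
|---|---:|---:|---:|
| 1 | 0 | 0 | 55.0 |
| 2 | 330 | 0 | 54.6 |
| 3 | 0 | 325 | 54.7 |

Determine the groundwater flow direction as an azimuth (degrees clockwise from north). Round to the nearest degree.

∂h/∂x = (54.6 − 55.0) / (330 − 0) = -0.001212
∂h/∂y = (54.7 − 55.0) / (325 − 0) = -0.0009231
Flow direction (−∇h) has components (+0.001212 E, +0.0009231 N).
Azimuth = atan2(E, N) = atan2(+0.001212, +0.0009231) = 52.7° ≈ 053°.

053°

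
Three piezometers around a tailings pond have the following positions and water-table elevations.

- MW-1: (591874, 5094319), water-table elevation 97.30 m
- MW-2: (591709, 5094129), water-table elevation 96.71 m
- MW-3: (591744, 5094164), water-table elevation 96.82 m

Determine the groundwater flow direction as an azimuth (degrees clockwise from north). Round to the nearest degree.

Taking MW-1 as reference: MW-2−MW-1 = (-165, -190, -0.59); MW-3−MW-1 = (-130, -155, -0.48).
Solve a·Δx + b·Δy = Δh: det = (-165)·(-155) − (-130)·(-190) = 875.
∂h/∂x = [(-0.59)·(-155) − (-0.48)·(-190)] / 875 = +0.0002857
∂h/∂y = [(-165)·(-0.48) − (-130)·(-0.59)] / 875 = +0.002857
Flow direction (−∇h) has components (-0.0002857 E, -0.002857 N).
Azimuth = atan2(E, N) = atan2(-0.0002857, -0.002857) = 185.7° ≈ 186°.

186°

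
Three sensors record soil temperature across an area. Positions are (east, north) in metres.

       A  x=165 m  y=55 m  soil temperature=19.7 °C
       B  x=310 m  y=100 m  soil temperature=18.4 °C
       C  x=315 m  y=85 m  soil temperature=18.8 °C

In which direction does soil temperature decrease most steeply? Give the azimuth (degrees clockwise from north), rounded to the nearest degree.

001°

Taking A as reference: B−A = (145, 45, -1.3); C−A = (150, 30, -0.9).
Solve a·Δx + b·Δy = ΔT: det = 145·30 − 150·45 = -2400.
∂T/∂x = [(-1.3)·30 − (-0.9)·45] / -2400 = -0.0006250
∂T/∂y = [145·(-0.9) − 150·(-1.3)] / -2400 = -0.02688
Steepest decrease is along −∇f: components (+0.0006250 E, +0.02688 N).
Azimuth = atan2(+0.0006250, +0.02688) = 1.3° ≈ 001°.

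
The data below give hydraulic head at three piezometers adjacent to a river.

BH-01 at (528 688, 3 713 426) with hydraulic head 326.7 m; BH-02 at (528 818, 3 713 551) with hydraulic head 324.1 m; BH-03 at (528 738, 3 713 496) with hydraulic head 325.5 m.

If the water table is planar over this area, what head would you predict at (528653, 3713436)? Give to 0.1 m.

Taking BH-01 as reference: BH-02−BH-01 = (130, 125, -2.6); BH-03−BH-01 = (50, 70, -1.2).
Solve a·Δx + b·Δy = Δh: det = 130·70 − 50·125 = 2850.
∂h/∂x = [(-2.6)·70 − (-1.2)·125] / 2850 = -0.01123
∂h/∂y = [130·(-1.2) − 50·(-2.6)] / 2850 = -0.009123
h(528653, 3713436) = 326.7 + (-0.01123)·(-35) + (-0.009123)·(10) = 326.7 +0.393 -0.091 = 327.002 m.

327.0 m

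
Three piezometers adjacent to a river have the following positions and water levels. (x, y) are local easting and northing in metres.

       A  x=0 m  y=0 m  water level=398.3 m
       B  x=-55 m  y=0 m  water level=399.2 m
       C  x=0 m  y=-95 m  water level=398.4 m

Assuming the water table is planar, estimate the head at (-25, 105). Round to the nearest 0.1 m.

398.6 m

∂h/∂x = (399.2 − 398.3) / (-55 − 0) = -0.01636
∂h/∂y = (398.4 − 398.3) / (-95 − 0) = -0.001053
h(-25, 105) = 398.3 + (-0.01636)·(-25) + (-0.001053)·(105) = 398.3 +0.409 -0.111 = 398.599 m.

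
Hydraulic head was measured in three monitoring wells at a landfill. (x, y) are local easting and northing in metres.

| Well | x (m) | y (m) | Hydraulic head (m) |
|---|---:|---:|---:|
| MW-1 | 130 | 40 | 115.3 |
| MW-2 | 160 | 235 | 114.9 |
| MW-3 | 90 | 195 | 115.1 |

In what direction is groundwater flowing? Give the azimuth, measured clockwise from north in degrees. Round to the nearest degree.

With h = a·x + b·y + c and MW-1 as origin, the differences give:
  30·a + 195·b = -0.4
  (-40)·a + 155·b = -0.2
Eliminate b (×155 and ×195, subtract): 12450·a = -23.00 → a = ∂h/∂x = -0.001847
Back-substitute: b = ∂h/∂y = -0.001767.
Flow direction (−∇h) has components (+0.001847 E, +0.001767 N).
Azimuth = atan2(E, N) = atan2(+0.001847, +0.001767) = 46.3° ≈ 046°.

046°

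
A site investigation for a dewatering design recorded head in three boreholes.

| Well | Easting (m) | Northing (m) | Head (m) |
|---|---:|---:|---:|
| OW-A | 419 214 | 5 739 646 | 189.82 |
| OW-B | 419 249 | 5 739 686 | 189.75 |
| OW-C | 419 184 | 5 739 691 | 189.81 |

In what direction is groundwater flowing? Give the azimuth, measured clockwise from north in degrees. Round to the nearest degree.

048°

With h = a·x + b·y + c and OW-A as origin, the differences give:
  35·a + 40·b = -0.07
  (-30)·a + 45·b = -0.01
Eliminate b (×45 and ×40, subtract): 2775·a = -2.750 → a = ∂h/∂x = -0.0009910
Back-substitute: b = ∂h/∂y = -0.0008829.
Flow direction (−∇h) has components (+0.0009910 E, +0.0008829 N).
Azimuth = atan2(E, N) = atan2(+0.0009910, +0.0008829) = 48.3° ≈ 048°.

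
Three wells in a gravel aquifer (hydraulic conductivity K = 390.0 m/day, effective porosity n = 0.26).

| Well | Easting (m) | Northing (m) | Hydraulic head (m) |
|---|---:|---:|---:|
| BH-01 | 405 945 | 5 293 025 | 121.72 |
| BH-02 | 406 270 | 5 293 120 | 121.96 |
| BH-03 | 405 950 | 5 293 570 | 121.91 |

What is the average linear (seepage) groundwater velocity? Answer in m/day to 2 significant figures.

With h = a·x + b·y + c and BH-01 as origin, the differences give:
  325·a + 95·b = +0.24
  5·a + 545·b = +0.19
Eliminate b (×545 and ×95, subtract): 176650·a = 112.750 → a = ∂h/∂x = +0.0006383
Back-substitute: b = ∂h/∂y = +0.0003428.
|∇h| = √(0.0006383² + 0.0003428²) = 0.0007245
Seepage velocity v = K·i/n = 390.0 × 0.0007245 / 0.26 = 1.087 m/day.

1.1 m/day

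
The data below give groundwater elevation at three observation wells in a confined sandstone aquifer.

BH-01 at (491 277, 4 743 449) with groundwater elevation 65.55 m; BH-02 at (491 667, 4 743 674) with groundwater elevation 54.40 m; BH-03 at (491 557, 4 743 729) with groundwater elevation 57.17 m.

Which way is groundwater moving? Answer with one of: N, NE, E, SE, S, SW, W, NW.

Differences from BH-01: to BH-02 (Δx, Δy, Δh) = (390, 225, -11.15); to BH-03 = (280, 280, -8.38).
Solve a·Δx + b·Δy = Δh: det = 390·280 − 280·225 = 46200.
∂h/∂x = [(-11.15)·280 − (-8.38)·225] / 46200 = -0.02676
∂h/∂y = [390·(-8.38) − 280·(-11.15)] / 46200 = -0.003165
Flow = −∇h = (+0.02676 east, +0.003165 north), which points east.

E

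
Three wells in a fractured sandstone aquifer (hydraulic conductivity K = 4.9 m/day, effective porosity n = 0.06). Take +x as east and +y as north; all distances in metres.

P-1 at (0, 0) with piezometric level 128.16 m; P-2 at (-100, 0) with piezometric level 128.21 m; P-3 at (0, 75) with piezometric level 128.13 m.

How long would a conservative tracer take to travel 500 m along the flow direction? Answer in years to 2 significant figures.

∂h/∂x = (128.21 − 128.16) / (-100 − 0) = -0.0005000
∂h/∂y = (128.13 − 128.16) / (75 − 0) = -0.0004000
|∇h| = √(-0.0005000² + -0.0004000²) = 0.0006403
Seepage velocity v = K·i/n = 4.9 × 0.0006403 / 0.06 = 0.05229 m/day.
t = 500 / 0.05229 = 9562 days = 26.2 years.

26 years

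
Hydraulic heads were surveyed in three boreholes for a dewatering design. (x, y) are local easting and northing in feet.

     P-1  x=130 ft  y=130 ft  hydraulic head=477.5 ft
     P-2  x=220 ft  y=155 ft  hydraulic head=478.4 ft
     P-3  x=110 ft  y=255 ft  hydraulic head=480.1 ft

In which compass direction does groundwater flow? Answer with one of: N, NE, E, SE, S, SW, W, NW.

With h = a·x + b·y + c and P-1 as origin, the differences give:
  90·a + 25·b = +0.9
  (-20)·a + 125·b = +2.6
Eliminate b (×125 and ×25, subtract): 11750·a = 47.50 → a = ∂h/∂x = +0.004043
Back-substitute: b = ∂h/∂y = +0.02145.
Flow = −∇h = (-0.004043 east, -0.02145 north), which points south.

S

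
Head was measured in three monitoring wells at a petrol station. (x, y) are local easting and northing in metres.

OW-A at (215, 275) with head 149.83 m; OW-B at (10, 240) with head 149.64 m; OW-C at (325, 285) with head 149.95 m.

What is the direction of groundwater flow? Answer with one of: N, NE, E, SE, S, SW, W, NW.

NW

Taking OW-A as reference: OW-B−OW-A = (-205, -35, -0.19); OW-C−OW-A = (110, 10, +0.12).
Solve a·Δx + b·Δy = Δh: det = (-205)·10 − 110·(-35) = 1800.
∂h/∂x = [(-0.19)·10 − (+0.12)·(-35)] / 1800 = +0.001278
∂h/∂y = [(-205)·(+0.12) − 110·(-0.19)] / 1800 = -0.002056
Flow = −∇h = (-0.001278 east, +0.002056 north), which points northwest.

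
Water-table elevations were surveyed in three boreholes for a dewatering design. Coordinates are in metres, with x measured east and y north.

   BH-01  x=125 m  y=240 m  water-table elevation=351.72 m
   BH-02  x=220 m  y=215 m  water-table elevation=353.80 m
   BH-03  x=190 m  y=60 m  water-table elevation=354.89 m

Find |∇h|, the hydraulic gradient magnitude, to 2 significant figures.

0.022

Taking BH-01 as reference: BH-02−BH-01 = (95, -25, +2.08); BH-03−BH-01 = (65, -180, +3.17).
Solve a·Δx + b·Δy = Δh: det = 95·(-180) − 65·(-25) = -15475.
∂h/∂x = [(+2.08)·(-180) − (+3.17)·(-25)] / -15475 = +0.01907
∂h/∂y = [95·(+3.17) − 65·(+2.08)] / -15475 = -0.01072
|∇h| = √(0.01907² + -0.01072²) = 0.02188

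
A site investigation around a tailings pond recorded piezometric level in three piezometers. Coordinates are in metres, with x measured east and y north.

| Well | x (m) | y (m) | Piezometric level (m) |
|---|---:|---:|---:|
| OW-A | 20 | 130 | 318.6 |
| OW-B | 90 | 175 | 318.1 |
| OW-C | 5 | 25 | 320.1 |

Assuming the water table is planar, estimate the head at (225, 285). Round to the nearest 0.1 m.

Taking OW-A as reference: OW-B−OW-A = (70, 45, -0.5); OW-C−OW-A = (-15, -105, +1.5).
Determinant of the coordinate differences = 70·(-105) − (-15)·45 = -6675.
∂h/∂x = [(-0.5)·(-105) − (+1.5)·45] / -6675 = +0.002247
∂h/∂y = [70·(+1.5) − (-15)·(-0.5)] / -6675 = -0.01461
h(225, 285) = 318.6 + (+0.002247)·(205) + (-0.01461)·(155) = 318.6 +0.461 -2.264 = 316.797 m.

316.8 m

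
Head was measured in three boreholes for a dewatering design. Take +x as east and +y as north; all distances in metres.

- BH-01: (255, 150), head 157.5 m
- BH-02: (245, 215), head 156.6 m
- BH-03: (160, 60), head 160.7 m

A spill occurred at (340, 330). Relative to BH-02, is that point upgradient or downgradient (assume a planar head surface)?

With h = a·x + b·y + c and BH-01 as origin, the differences give:
  (-10)·a + 65·b = -0.9
  (-95)·a + (-90)·b = +3.2
Eliminate b (×(-90) and ×65, subtract): 7075·a = -127.00 → a = ∂h/∂x = -0.01795
Back-substitute: b = ∂h/∂y = -0.01661.
Head at (340, 330) = 157.5 + (-0.01795)·(85) + (-0.01661)·(180) = 152.98 m.
That is lower than the 156.6 m at BH-02, so the point is downgradient.

downgradient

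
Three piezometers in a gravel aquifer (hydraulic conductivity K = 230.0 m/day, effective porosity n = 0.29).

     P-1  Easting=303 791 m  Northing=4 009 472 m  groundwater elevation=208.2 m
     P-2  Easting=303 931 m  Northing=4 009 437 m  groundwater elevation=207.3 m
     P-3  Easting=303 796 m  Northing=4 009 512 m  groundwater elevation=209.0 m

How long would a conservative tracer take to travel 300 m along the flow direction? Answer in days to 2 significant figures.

Taking P-1 as reference: P-2−P-1 = (140, -35, -0.9); P-3−P-1 = (5, 40, +0.8).
Determinant of the coordinate differences = 140·40 − 5·(-35) = 5775.
∂h/∂x = [(-0.9)·40 − (+0.8)·(-35)] / 5775 = -0.001385
∂h/∂y = [140·(+0.8) − 5·(-0.9)] / 5775 = +0.02017
|∇h| = √(-0.001385² + 0.02017²) = 0.02022
Seepage velocity v = K·i/n = 230.0 × 0.02022 / 0.29 = 16.04 m/day.
t = 300 / 16.04 = 18.7 days.

19 days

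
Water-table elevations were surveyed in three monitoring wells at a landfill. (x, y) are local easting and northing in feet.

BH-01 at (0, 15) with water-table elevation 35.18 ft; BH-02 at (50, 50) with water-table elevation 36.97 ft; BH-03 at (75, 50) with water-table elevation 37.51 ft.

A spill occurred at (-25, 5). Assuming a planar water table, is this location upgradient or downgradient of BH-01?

Taking BH-01 as reference: BH-02−BH-01 = (50, 35, +1.79); BH-03−BH-01 = (75, 35, +2.33).
Solve a·Δx + b·Δy = Δh: det = 50·35 − 75·35 = -875.
∂h/∂x = [(+1.79)·35 − (+2.33)·35] / -875 = +0.02160
∂h/∂y = [50·(+2.33) − 75·(+1.79)] / -875 = +0.02029
Head at (-25, 5) = 35.18 + (+0.02160)·(-25) + (+0.02029)·(-10) = 34.44 ft.
That is lower than the 35.18 ft at BH-01, so the point is downgradient.

downgradient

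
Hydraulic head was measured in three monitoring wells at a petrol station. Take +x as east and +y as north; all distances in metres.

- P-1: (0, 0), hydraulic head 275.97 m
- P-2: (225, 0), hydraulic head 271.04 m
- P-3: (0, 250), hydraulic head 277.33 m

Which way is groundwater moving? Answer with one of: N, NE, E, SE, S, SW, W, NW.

∂h/∂x = (271.04 − 275.97) / (225 − 0) = -0.02191
∂h/∂y = (277.33 − 275.97) / (250 − 0) = +0.005440
Flow = −∇h = (+0.02191 east, -0.005440 north), which points east.

E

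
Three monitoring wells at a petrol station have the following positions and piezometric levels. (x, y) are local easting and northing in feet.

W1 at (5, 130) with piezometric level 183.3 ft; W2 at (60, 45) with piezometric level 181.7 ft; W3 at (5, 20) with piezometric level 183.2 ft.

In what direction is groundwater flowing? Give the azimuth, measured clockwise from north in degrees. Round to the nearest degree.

With h = a·x + b·y + c and W1 as origin, the differences give:
  55·a + (-85)·b = -1.6
  0·a + (-110)·b = -0.1
Eliminate b (×(-110) and ×(-85), subtract): -6050·a = 167.50 → a = ∂h/∂x = -0.02769
Back-substitute: b = ∂h/∂y = +0.0009091.
Flow direction (−∇h) has components (+0.02769 E, -0.0009091 N).
Azimuth = atan2(E, N) = atan2(+0.02769, -0.0009091) = 91.9° ≈ 092°.

092°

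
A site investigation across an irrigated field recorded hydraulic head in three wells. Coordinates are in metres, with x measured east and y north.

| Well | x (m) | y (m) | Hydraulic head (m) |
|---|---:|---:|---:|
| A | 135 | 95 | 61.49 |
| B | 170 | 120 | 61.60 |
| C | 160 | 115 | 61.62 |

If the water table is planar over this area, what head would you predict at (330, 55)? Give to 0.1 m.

Differences from A: to B (Δx, Δy, Δh) = (35, 25, +0.11); to C = (25, 20, +0.13).
Solve a·Δx + b·Δy = Δh: det = 35·20 − 25·25 = 75.
∂h/∂x = [(+0.11)·20 − (+0.13)·25] / 75 = -0.01400
∂h/∂y = [35·(+0.13) − 25·(+0.11)] / 75 = +0.02400
h(330, 55) = 61.49 + (-0.01400)·(195) + (+0.02400)·(-40) = 61.49 -2.730 -0.960 = 57.800 m.

57.8 m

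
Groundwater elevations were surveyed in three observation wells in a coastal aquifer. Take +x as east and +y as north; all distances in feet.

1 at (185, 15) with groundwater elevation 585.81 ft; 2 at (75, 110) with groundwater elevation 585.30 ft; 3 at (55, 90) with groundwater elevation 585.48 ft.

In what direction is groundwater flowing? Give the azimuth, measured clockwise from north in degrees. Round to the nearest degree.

013°

Differences from 1: to 2 (Δx, Δy, Δh) = (-110, 95, -0.51); to 3 = (-130, 75, -0.33).
Solve a·Δx + b·Δy = Δh: det = (-110)·75 − (-130)·95 = 4100.
∂h/∂x = [(-0.51)·75 − (-0.33)·95] / 4100 = -0.001683
∂h/∂y = [(-110)·(-0.33) − (-130)·(-0.51)] / 4100 = -0.007317
Flow direction (−∇h) has components (+0.001683 E, +0.007317 N).
Azimuth = atan2(E, N) = atan2(+0.001683, +0.007317) = 13.0° ≈ 013°.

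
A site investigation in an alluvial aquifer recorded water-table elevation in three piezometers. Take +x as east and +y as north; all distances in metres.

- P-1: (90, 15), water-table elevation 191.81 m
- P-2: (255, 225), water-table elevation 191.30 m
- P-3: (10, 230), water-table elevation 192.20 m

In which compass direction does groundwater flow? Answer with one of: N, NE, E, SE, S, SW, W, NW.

E

Taking P-1 as reference: P-2−P-1 = (165, 210, -0.51); P-3−P-1 = (-80, 215, +0.39).
Determinant of the coordinate differences = 165·215 − (-80)·210 = 52275.
∂h/∂x = [(-0.51)·215 − (+0.39)·210] / 52275 = -0.003664
∂h/∂y = [165·(+0.39) − (-80)·(-0.51)] / 52275 = +0.0004505
Flow = −∇h = (+0.003664 east, -0.0004505 north), which points east.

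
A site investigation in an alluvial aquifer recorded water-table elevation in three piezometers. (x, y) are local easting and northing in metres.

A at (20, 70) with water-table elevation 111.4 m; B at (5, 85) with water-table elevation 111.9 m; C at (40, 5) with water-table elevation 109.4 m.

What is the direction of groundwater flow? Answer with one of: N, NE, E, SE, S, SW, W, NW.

S

With h = a·x + b·y + c and A as origin, the differences give:
  (-15)·a + 15·b = +0.5
  20·a + (-65)·b = -2.0
Eliminate b (×(-65) and ×15, subtract): 675·a = -2.50 → a = ∂h/∂x = -0.003704
Back-substitute: b = ∂h/∂y = +0.02963.
Flow = −∇h = (+0.003704 east, -0.02963 north), which points south.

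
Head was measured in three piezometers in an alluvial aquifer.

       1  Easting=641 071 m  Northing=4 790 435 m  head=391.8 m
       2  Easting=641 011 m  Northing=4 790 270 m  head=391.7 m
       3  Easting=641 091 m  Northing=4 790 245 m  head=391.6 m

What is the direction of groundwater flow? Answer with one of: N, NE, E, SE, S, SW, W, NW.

With h = a·x + b·y + c and 1 as origin, the differences give:
  (-60)·a + (-165)·b = -0.1
  20·a + (-190)·b = -0.2
Eliminate b (×(-190) and ×(-165), subtract): 14700·a = -14.00 → a = ∂h/∂x = -0.0009524
Back-substitute: b = ∂h/∂y = +0.0009524.
Flow = −∇h = (+0.0009524 east, -0.0009524 north), which points southeast.

SE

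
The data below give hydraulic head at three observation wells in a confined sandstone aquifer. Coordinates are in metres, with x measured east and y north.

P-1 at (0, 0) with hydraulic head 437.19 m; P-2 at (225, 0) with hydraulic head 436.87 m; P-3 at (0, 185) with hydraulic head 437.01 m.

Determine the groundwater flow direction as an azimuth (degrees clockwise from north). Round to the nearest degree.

∂h/∂x = (436.87 − 437.19) / (225 − 0) = -0.001422
∂h/∂y = (437.01 − 437.19) / (185 − 0) = -0.0009730
Flow direction (−∇h) has components (+0.001422 E, +0.0009730 N).
Azimuth = atan2(E, N) = atan2(+0.001422, +0.0009730) = 55.6° ≈ 056°.

056°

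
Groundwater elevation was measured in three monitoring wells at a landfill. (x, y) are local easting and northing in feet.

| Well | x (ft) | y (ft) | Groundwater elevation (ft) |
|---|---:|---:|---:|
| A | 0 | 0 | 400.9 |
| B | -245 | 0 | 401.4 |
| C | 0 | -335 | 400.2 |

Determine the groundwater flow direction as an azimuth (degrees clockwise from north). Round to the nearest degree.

136°

∂h/∂x = (401.4 − 400.9) / (-245 − 0) = -0.002041
∂h/∂y = (400.2 − 400.9) / (-335 − 0) = +0.002090
Flow direction (−∇h) has components (+0.002041 E, -0.002090 N).
Azimuth = atan2(E, N) = atan2(+0.002041, -0.002090) = 135.7° ≈ 136°.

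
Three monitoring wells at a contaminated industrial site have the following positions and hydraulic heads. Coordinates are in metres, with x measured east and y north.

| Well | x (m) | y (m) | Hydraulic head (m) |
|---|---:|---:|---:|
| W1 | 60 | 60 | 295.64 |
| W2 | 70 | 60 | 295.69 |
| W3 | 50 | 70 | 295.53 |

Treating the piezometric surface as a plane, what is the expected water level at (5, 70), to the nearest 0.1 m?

295.3 m

Taking W1 as reference: W2−W1 = (10, 0, +0.05); W3−W1 = (-10, 10, -0.11).
Solve a·Δx + b·Δy = Δh: det = 10·10 − (-10)·0 = 100.
∂h/∂x = [(+0.05)·10 − (-0.11)·0] / 100 = +0.005000
∂h/∂y = [10·(-0.11) − (-10)·(+0.05)] / 100 = -0.006000
h(5, 70) = 295.64 + (+0.005000)·(-55) + (-0.006000)·(10) = 295.64 -0.275 -0.060 = 295.305 m.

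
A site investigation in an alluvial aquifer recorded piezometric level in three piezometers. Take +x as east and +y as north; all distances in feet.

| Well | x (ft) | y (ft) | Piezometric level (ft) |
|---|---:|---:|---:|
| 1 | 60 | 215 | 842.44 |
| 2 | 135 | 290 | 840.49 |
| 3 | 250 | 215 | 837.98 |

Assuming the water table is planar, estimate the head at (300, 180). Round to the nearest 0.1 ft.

Differences from 1: to 2 (Δx, Δy, Δh) = (75, 75, -1.95); to 3 = (190, 0, -4.46).
Determinant of the coordinate differences = 75·0 − 190·75 = -14250.
∂h/∂x = [(-1.95)·0 − (-4.46)·75] / -14250 = -0.02347
∂h/∂y = [75·(-4.46) − 190·(-1.95)] / -14250 = -0.002526
h(300, 180) = 842.44 + (-0.02347)·(240) + (-0.002526)·(-35) = 842.44 -5.634 +0.088 = 836.895 ft.

836.9 ft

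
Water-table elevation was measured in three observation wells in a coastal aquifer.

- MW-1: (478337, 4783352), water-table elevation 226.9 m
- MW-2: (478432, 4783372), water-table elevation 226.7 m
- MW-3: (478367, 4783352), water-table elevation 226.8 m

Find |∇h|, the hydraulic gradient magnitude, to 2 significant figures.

0.0067

Differences from MW-1: to MW-2 (Δx, Δy, Δh) = (95, 20, -0.2); to MW-3 = (30, 0, -0.1).
Solve a·Δx + b·Δy = Δh: det = 95·0 − 30·20 = -600.
∂h/∂x = [(-0.2)·0 − (-0.1)·20] / -600 = -0.003333
∂h/∂y = [95·(-0.1) − 30·(-0.2)] / -600 = +0.005833
|∇h| = √(-0.003333² + 0.005833²) = 0.006718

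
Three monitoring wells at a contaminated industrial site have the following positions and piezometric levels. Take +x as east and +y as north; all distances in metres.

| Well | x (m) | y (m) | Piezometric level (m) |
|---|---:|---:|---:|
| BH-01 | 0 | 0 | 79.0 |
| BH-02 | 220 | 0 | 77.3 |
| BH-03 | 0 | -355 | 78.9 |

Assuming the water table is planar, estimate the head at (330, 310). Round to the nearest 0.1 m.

76.5 m

∂h/∂x = (77.3 − 79.0) / (220 − 0) = -0.007727
∂h/∂y = (78.9 − 79.0) / (-355 − 0) = +0.0002817
h(330, 310) = 79.0 + (-0.007727)·(330) + (+0.0002817)·(310) = 79.0 -2.550 +0.087 = 76.537 m.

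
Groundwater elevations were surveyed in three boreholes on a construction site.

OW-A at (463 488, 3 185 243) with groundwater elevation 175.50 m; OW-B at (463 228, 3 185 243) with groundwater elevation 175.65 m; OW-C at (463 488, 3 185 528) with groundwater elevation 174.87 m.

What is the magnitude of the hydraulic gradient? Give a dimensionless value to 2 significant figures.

0.0023

∂h/∂x = (175.65 − 175.50) / (463228 − 463488) = -0.0005769
∂h/∂y = (174.87 − 175.50) / (3185528 − 3185243) = -0.002211
|∇h| = √(-0.0005769² + -0.002211²) = 0.002285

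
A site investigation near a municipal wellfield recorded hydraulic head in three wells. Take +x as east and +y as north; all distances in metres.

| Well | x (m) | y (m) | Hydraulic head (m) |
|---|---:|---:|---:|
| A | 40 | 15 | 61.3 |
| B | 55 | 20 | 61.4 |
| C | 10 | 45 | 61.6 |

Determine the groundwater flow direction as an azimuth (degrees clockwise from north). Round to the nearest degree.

191°

With h = a·x + b·y + c and A as origin, the differences give:
  15·a + 5·b = +0.1
  (-30)·a + 30·b = +0.3
Eliminate b (×30 and ×5, subtract): 600·a = 1.50 → a = ∂h/∂x = +0.002500
Back-substitute: b = ∂h/∂y = +0.01250.
Flow direction (−∇h) has components (-0.002500 E, -0.01250 N).
Azimuth = atan2(E, N) = atan2(-0.002500, -0.01250) = 191.3° ≈ 191°.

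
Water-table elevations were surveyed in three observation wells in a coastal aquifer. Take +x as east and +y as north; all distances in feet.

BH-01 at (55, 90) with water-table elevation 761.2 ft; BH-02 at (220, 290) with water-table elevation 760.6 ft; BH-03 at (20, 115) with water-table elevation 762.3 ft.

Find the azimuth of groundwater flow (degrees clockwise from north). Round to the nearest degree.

124°

With h = a·x + b·y + c and BH-01 as origin, the differences give:
  165·a + 200·b = -0.6
  (-35)·a + 25·b = +1.1
Eliminate b (×25 and ×200, subtract): 11125·a = -235.00 → a = ∂h/∂x = -0.02112
Back-substitute: b = ∂h/∂y = +0.01443.
Flow direction (−∇h) has components (+0.02112 E, -0.01443 N).
Azimuth = atan2(E, N) = atan2(+0.02112, -0.01443) = 124.3° ≈ 124°.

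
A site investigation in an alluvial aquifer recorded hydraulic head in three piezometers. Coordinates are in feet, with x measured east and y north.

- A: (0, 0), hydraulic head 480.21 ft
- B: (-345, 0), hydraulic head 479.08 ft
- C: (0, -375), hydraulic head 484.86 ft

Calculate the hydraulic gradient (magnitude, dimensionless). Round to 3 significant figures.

0.0128

∂h/∂x = (479.08 − 480.21) / (-345 − 0) = +0.003275
∂h/∂y = (484.86 − 480.21) / (-375 − 0) = -0.01240
|∇h| = √(0.003275² + -0.01240²) = 0.01283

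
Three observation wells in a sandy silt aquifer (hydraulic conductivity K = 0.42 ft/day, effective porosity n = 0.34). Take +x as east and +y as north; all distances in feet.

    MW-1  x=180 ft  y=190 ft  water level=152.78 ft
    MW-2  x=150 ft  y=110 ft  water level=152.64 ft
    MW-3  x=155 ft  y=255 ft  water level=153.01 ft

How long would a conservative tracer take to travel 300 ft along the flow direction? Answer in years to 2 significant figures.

With h = a·x + b·y + c and MW-1 as origin, the differences give:
  (-30)·a + (-80)·b = -0.14
  (-25)·a + 65·b = +0.23
Eliminate b (×65 and ×(-80), subtract): -3950·a = 9.300 → a = ∂h/∂x = -0.002354
Back-substitute: b = ∂h/∂y = +0.002633.
|∇h| = √(-0.002354² + 0.002633²) = 0.003532
Seepage velocity v = K·i/n = 0.42 × 0.003532 / 0.34 = 0.004363 ft/day.
t = 300 / 0.004363 = 6.876e+04 days = 188 years.

190 years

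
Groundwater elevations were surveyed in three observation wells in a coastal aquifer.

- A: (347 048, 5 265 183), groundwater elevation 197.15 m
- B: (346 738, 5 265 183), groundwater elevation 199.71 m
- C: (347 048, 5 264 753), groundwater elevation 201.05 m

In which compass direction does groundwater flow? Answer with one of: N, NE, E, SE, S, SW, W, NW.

NE

∂h/∂x = (199.71 − 197.15) / (346738 − 347048) = -0.008258
∂h/∂y = (201.05 − 197.15) / (5264753 − 5265183) = -0.009070
Flow = −∇h = (+0.008258 east, +0.009070 north), which points northeast.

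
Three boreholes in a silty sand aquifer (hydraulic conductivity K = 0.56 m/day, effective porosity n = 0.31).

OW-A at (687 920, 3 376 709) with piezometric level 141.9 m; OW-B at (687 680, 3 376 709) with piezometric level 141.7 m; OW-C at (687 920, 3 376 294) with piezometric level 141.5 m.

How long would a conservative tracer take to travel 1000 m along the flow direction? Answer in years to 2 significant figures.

∂h/∂x = (141.7 − 141.9) / (687680 − 687920) = +0.0008333
∂h/∂y = (141.5 − 141.9) / (3376294 − 3376709) = +0.0009639
|∇h| = √(0.0008333² + 0.0009639²) = 0.001274
Seepage velocity v = K·i/n = 0.56 × 0.001274 / 0.31 = 0.002301 m/day.
t = 1000 / 0.002301 = 4.346e+05 days = 1.19e+03 years.

1200 years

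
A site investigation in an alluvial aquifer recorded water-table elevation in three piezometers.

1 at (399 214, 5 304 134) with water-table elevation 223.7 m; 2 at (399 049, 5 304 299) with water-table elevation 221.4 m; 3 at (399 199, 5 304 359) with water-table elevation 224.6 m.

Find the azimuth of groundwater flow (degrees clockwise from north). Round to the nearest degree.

With h = a·x + b·y + c and 1 as origin, the differences give:
  (-165)·a + 165·b = -2.3
  (-15)·a + 225·b = +0.9
Eliminate b (×225 and ×165, subtract): -34650·a = -666.00 → a = ∂h/∂x = +0.01922
Back-substitute: b = ∂h/∂y = +0.005281.
Flow direction (−∇h) has components (-0.01922 E, -0.005281 N).
Azimuth = atan2(E, N) = atan2(-0.01922, -0.005281) = 254.6° ≈ 255°.

255°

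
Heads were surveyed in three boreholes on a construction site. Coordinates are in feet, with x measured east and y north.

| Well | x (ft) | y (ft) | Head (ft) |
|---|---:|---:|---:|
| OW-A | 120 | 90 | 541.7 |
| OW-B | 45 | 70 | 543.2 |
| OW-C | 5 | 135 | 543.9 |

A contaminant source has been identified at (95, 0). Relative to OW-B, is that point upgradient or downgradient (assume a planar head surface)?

downgradient

With h = a·x + b·y + c and OW-A as origin, the differences give:
  (-75)·a + (-20)·b = +1.5
  (-115)·a + 45·b = +2.2
Eliminate b (×45 and ×(-20), subtract): -5675·a = 111.50 → a = ∂h/∂x = -0.01965
Back-substitute: b = ∂h/∂y = -0.001322.
Head at (95, 0) = 541.7 + (-0.01965)·(-25) + (-0.001322)·(-90) = 542.31 ft.
That is lower than the 543.2 ft at OW-B, so the point is downgradient.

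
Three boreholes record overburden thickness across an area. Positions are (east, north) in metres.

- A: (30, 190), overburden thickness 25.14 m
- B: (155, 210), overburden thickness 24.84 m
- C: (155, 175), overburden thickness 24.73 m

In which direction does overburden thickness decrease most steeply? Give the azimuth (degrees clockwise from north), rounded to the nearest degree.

137°

Differences from A: to B (Δx, Δy, Δh) = (125, 20, -0.30); to C = (125, -15, -0.41).
Solve a·Δx + b·Δy = Δd: det = 125·(-15) − 125·20 = -4375.
∂d/∂x = [(-0.30)·(-15) − (-0.41)·20] / -4375 = -0.002903
∂d/∂y = [125·(-0.41) − 125·(-0.30)] / -4375 = +0.003143
Steepest decrease is along −∇f: components (+0.002903 E, -0.003143 N).
Azimuth = atan2(+0.002903, -0.003143) = 137.3° ≈ 137°.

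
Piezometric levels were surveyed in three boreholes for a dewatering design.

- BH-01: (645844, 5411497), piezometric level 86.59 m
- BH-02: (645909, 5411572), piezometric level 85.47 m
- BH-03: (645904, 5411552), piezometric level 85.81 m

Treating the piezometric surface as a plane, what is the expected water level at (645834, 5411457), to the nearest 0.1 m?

87.3 m

With h = a·x + b·y + c and BH-01 as origin, the differences give:
  65·a + 75·b = -1.12
  60·a + 55·b = -0.78
Eliminate b (×55 and ×75, subtract): -925·a = -3.100 → a = ∂h/∂x = +0.003351
Back-substitute: b = ∂h/∂y = -0.01784.
h(645834, 5411457) = 86.59 + (+0.003351)·(-10) + (-0.01784)·(-40) = 86.59 -0.034 +0.714 = 87.270 m.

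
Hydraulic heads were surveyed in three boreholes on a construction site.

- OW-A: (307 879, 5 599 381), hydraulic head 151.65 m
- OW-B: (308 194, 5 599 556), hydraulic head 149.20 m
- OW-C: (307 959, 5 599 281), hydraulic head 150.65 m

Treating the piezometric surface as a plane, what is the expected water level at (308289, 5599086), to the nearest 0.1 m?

Taking OW-A as reference: OW-B−OW-A = (315, 175, -2.45); OW-C−OW-A = (80, -100, -1.00).
Determinant of the coordinate differences = 315·(-100) − 80·175 = -45500.
∂h/∂x = [(-2.45)·(-100) − (-1.00)·175] / -45500 = -0.009231
∂h/∂y = [315·(-1.00) − 80·(-2.45)] / -45500 = +0.002615
h(308289, 5599086) = 151.65 + (-0.009231)·(410) + (+0.002615)·(-295) = 151.65 -3.785 -0.772 = 147.094 m.

147.1 m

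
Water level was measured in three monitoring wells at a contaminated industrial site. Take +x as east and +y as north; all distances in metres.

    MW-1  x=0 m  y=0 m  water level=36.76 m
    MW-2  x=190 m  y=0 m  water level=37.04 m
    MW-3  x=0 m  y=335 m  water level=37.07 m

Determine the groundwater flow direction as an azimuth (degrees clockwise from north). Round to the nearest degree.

238°

∂h/∂x = (37.04 − 36.76) / (190 − 0) = +0.001474
∂h/∂y = (37.07 − 36.76) / (335 − 0) = +0.0009254
Flow direction (−∇h) has components (-0.001474 E, -0.0009254 N).
Azimuth = atan2(E, N) = atan2(-0.001474, -0.0009254) = 237.9° ≈ 238°.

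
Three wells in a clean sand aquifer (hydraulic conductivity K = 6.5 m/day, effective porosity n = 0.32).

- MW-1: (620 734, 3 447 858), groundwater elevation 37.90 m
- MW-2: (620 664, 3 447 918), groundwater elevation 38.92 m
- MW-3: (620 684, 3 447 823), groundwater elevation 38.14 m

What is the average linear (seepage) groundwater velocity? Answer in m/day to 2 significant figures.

0.23 m/day

Taking MW-1 as reference: MW-2−MW-1 = (-70, 60, +1.02); MW-3−MW-1 = (-50, -35, +0.24).
Determinant of the coordinate differences = (-70)·(-35) − (-50)·60 = 5450.
∂h/∂x = [(+1.02)·(-35) − (+0.24)·60] / 5450 = -0.009193
∂h/∂y = [(-70)·(+0.24) − (-50)·(+1.02)] / 5450 = +0.006275
|∇h| = √(-0.009193² + 0.006275²) = 0.01113
Seepage velocity v = K·i/n = 6.5 × 0.01113 / 0.32 = 0.2261 m/day.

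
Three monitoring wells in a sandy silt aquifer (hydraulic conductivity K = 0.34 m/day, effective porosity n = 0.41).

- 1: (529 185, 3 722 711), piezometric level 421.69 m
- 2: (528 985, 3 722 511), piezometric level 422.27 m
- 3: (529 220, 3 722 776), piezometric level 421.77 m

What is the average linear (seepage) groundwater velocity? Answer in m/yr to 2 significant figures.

3.3 m/yr

Differences from 1: to 2 (Δx, Δy, Δh) = (-200, -200, +0.58); to 3 = (35, 65, +0.08).
Determinant of the coordinate differences = (-200)·65 − 35·(-200) = -6000.
∂h/∂x = [(+0.58)·65 − (+0.08)·(-200)] / -6000 = -0.008950
∂h/∂y = [(-200)·(+0.08) − 35·(+0.58)] / -6000 = +0.006050
|∇h| = √(-0.008950² + 0.006050²) = 0.0108
Seepage velocity v = K·i/n = 0.34 × 0.0108 / 0.41 = 0.008956 m/day = 3.271 m/yr.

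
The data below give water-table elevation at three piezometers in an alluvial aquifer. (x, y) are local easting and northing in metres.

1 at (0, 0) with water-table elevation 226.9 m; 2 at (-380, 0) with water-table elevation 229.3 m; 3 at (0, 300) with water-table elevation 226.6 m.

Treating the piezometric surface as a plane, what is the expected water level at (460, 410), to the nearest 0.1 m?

∂h/∂x = (229.3 − 226.9) / (-380 − 0) = -0.006316
∂h/∂y = (226.6 − 226.9) / (300 − 0) = -0.001000
h(460, 410) = 226.9 + (-0.006316)·(460) + (-0.001000)·(410) = 226.9 -2.905 -0.410 = 223.585 m.

223.6 m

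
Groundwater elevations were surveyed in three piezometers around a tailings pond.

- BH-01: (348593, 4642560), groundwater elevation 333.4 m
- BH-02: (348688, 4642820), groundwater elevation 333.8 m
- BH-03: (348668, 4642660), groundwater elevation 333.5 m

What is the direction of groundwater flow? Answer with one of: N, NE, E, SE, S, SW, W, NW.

Differences from BH-01: to BH-02 (Δx, Δy, Δh) = (95, 260, +0.4); to BH-03 = (75, 100, +0.1).
Determinant of the coordinate differences = 95·100 − 75·260 = -10000.
∂h/∂x = [(+0.4)·100 − (+0.1)·260] / -10000 = -0.001400
∂h/∂y = [95·(+0.1) − 75·(+0.4)] / -10000 = +0.002050
Flow = −∇h = (+0.001400 east, -0.002050 north), which points southeast.

SE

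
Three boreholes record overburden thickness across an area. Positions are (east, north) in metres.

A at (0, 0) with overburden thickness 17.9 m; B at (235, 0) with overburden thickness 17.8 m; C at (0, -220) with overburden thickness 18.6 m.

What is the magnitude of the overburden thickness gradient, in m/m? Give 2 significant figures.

0.0032 m/m

∂d/∂x = (17.8 − 17.9) / (235 − 0) = -0.0004255
∂d/∂y = (18.6 − 17.9) / (-220 − 0) = -0.003182
|∇f| = √(-0.0004255² + -0.003182²) = 0.00321 m/m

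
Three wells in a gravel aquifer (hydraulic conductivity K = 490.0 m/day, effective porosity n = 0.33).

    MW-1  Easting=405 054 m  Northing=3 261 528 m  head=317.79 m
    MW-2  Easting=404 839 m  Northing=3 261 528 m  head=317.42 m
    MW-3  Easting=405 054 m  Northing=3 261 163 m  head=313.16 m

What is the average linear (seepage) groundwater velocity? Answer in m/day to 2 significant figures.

19 m/day

∂h/∂x = (317.42 − 317.79) / (404839 − 405054) = +0.001721
∂h/∂y = (313.16 − 317.79) / (3261163 − 3261528) = +0.01268
|∇h| = √(0.001721² + 0.01268²) = 0.0128
Seepage velocity v = K·i/n = 490.0 × 0.0128 / 0.33 = 19.01 m/day.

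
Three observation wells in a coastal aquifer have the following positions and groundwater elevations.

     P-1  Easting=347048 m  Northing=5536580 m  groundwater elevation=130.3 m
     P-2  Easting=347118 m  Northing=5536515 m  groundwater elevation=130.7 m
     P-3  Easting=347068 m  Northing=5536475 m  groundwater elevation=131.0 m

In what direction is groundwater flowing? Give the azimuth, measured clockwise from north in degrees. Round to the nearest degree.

Taking P-1 as reference: P-2−P-1 = (70, -65, +0.4); P-3−P-1 = (20, -105, +0.7).
Solve a·Δx + b·Δy = Δh: det = 70·(-105) − 20·(-65) = -6050.
∂h/∂x = [(+0.4)·(-105) − (+0.7)·(-65)] / -6050 = -0.0005785
∂h/∂y = [70·(+0.7) − 20·(+0.4)] / -6050 = -0.006777
Flow direction (−∇h) has components (+0.0005785 E, +0.006777 N).
Azimuth = atan2(E, N) = atan2(+0.0005785, +0.006777) = 4.9° ≈ 005°.

005°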